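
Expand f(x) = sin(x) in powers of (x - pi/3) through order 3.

Differentiate repeatedly and evaluate at the center.
f(pi/3) = sqrt(3)/2
f′(pi/3) = 1/2
f′′(pi/3) = -sqrt(3)/2
f′′′(pi/3) = -1/2
Dividing each by k! gives the coefficients c_0, ..., c_3.

-(x - pi/3)^3/12 - sqrt(3)*(x - pi/3)^2/4 + (x - pi/3)/2 + sqrt(3)/2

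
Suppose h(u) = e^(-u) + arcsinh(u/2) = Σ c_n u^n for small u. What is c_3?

Combine the two series term by term.
h(0) = 1
h′(0) = -1/2
h′′(0) = 1
h′′′(0) = -9/8

-3/16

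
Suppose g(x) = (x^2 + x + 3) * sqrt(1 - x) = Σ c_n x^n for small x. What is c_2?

1/8

Shift and add copies of the series according to the polynomial's terms.
g(0) = 3
g′(0) = -1/2
g′′(0) = 1/4
Dividing each by k! gives the coefficients c_0, ..., c_2.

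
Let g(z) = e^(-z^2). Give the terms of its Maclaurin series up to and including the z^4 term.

z^4/2 - z^2 + 1

Apply the Taylor formula c_k = f^(k)(a)/k!.
[z^0] = 1;  [z^1] = 0;  [z^2] = -1;  [z^3] = 0;  [z^4] = 1/2.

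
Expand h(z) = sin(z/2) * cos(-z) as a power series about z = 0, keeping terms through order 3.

Take the Cauchy product of the two expansions.
[z^0] = 0;  [z^1] = 1/2;  [z^2] = 0;  [z^3] = -13/48.

-13*z^3/48 + z/2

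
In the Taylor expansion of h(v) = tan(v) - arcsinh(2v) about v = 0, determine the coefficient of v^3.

Combine the two series term by term.
h(0) = 0
h′(0) = -1
h′′(0) = 0
h′′′(0) = 10
So c_3 = h′′′(0)/3! = 5/3.

5/3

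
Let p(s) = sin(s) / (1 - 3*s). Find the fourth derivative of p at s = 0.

Multiply the numerator's expansion by the denominator's geometric series.
From the series, [s^4] p = 53/2; multiply by 4! = 24 to get 636.

636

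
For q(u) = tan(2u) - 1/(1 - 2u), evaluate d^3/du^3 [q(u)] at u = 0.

-32

Combine the two series term by term.
From the series, [u^3] q = -16/3; multiply by 3! = 6 to get -32.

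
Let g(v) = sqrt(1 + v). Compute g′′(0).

-1/4

The coefficient of v^2 in the expansion is -1/8, so g′′(0) = 2! * (-1/8) = -1/4.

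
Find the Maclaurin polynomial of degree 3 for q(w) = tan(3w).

9*w^3 + 3*w

Apply the Taylor formula c_k = f^(k)(a)/k!.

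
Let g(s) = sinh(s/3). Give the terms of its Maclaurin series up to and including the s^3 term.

g(0) = 0
g′(0) = 1/3
g′′(0) = 0
g′′′(0) = 1/27

s^3/162 + s/3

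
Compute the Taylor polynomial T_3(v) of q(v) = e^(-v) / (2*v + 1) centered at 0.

-79*v^3/6 + 13*v^2/2 - 3*v + 1

Expand 1/(denominator) as a geometric series and multiply by the numerator's series.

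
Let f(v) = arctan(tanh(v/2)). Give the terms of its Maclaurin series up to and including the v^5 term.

Substitute the inner expansion into the outer series and collect powers.
[v^0] = 0;  [v^1] = 1/2;  [v^2] = 0;  [v^3] = -1/12;  [v^4] = 0;  [v^5] = 1/48.

v^5/48 - v^3/12 + v/2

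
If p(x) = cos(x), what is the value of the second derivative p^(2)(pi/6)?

The coefficient of (x - pi/6)^2 in the expansion is -sqrt(3)/4, so p′′(pi/6) = 2! * (-sqrt(3)/4) = -sqrt(3)/2.

-sqrt(3)/2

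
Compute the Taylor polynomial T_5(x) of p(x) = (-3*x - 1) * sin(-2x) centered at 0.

4*x^5/15 - 4*x^4 - 4*x^3/3 + 6*x^2 + 2*x

Multiply each power in the prefactor through the base expansion.
[x^0] = 0;  [x^1] = 2;  [x^2] = 6;  [x^3] = -4/3;  [x^4] = -4;  [x^5] = 4/15.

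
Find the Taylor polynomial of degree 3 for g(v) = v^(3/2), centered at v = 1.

g(1) = 1
g′(1) = 3/2
g′′(1) = 3/4
g′′′(1) = -3/8
Then c_k = g^(k)(1)/k! gives each Taylor coefficient.

-(v - 1)^3/16 + 3*(v - 1)^2/8 + 3*(v - 1)/2 + 1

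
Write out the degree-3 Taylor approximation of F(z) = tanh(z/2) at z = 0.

-z^3/24 + z/2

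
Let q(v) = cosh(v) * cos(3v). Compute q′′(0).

-8

Multiply the two series term by term and collect like powers.
The coefficient of v^2 in the expansion is -4, so q′′(0) = 2! * (-4) = -8.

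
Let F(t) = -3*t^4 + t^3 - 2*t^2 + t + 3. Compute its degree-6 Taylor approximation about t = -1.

-3*(t + 1)^4 + 13*(t + 1)^3 - 23*(t + 1)^2 + 20*(t + 1) - 4

F(-1) = -4
F′(-1) = 20
F′′(-1) = -46
F′′′(-1) = 78
F^(4)(-1) = -72
F^(5)(-1) = 0
F^(6)(-1) = 0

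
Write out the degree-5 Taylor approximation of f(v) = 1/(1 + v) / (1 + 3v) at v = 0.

Multiply the two series term by term and collect like powers.
[v^0] = 1;  [v^1] = -4;  [v^2] = 13;  [v^3] = -40;  [v^4] = 121;  [v^5] = -364.

-364*v^5 + 121*v^4 - 40*v^3 + 13*v^2 - 4*v + 1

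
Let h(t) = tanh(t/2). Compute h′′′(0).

Compute the successive derivatives at the expansion point and divide by k!.
The coefficient of t^3 in the expansion is -1/24, so h′′′(0) = 3! * (-1/24) = -1/4.

-1/4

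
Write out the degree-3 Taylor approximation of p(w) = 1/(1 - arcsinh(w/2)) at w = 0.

Plug the Maclaurin series of the inner function into that of the outer and collect terms.

5*w^3/48 + w^2/4 + w/2 + 1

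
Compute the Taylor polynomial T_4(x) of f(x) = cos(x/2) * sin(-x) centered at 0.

Take the Cauchy product of the two expansions.
[x^0] = 0;  [x^1] = -1;  [x^2] = 0;  [x^3] = 7/24;  [x^4] = 0.

7*x^3/24 - x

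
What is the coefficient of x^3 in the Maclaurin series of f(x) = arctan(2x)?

[x^0] = 0;  [x^1] = 2;  [x^2] = 0;  [x^3] = -8/3.

-8/3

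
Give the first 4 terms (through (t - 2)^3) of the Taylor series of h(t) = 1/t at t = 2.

-(t - 2)^3/16 + (t - 2)^2/8 - (t - 2)/4 + 1/2

h(2) = 1/2
h′(2) = -1/4
h′′(2) = 1/4
h′′′(2) = -3/8
Then c_k = h^(k)(2)/k! gives each Taylor coefficient.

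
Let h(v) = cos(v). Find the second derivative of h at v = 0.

-1

From the series, [v^2] h = -1/2; multiply by 2! = 2 to get -1.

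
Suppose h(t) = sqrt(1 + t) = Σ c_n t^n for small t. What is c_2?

-1/8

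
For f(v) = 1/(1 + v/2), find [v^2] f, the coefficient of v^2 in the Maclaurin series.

f(0) = 1
f′(0) = -1/2
f′′(0) = 1/2

1/4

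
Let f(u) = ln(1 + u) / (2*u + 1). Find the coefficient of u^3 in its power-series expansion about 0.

Multiply the numerator's expansion by the denominator's geometric series.
[u^0] = 0;  [u^1] = 1;  [u^2] = -5/2;  [u^3] = 16/3.

16/3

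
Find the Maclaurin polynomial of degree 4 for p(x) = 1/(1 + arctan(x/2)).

x^4/48 - x^3/12 + x^2/4 - x/2 + 1

Substitute the inner expansion into the outer series and collect powers.
p(0) = 1
p′(0) = -1/2
p′′(0) = 1/2
p′′′(0) = -1/2
p^(4)(0) = 1/2
The Taylor polynomial is Σ p^(k)(0)/k! · x^k.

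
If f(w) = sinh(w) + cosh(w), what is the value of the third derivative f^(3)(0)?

1

Add the two expansions coefficient-wise.
From the series, [w^3] f = 1/6; multiply by 3! = 6 to get 1.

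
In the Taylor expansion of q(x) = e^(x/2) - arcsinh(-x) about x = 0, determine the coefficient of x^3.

-7/48

Expand each term separately and add.
[x^0] = 1;  [x^1] = 3/2;  [x^2] = 1/8;  [x^3] = -7/48.
So c_3 = q′′′(0)/3! = -7/48.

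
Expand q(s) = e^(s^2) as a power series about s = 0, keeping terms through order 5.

s^4/2 + s^2 + 1

q(0) = 1
q′(0) = 0
q′′(0) = 2
q′′′(0) = 0
q^(4)(0) = 12
q^(5)(0) = 0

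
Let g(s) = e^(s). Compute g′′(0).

1

The coefficient of s^2 in the expansion is 1/2, so g′′(0) = 2! * (1/2) = 1.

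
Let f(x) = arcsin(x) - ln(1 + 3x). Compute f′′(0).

Combine the two series term by term.
From the series, [x^2] f = 9/2; multiply by 2! = 2 to get 9.

9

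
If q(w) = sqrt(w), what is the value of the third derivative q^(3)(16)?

The coefficient of (w - 16)^3 in the expansion is 1/16384, so q′′′(16) = 3! * (1/16384) = 3/8192.

3/8192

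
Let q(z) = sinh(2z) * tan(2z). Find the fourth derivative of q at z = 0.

Take the Cauchy product of the two expansions.
From the series, [z^4] q = 8; multiply by 4! = 24 to get 192.

192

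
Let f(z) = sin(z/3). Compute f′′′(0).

Apply the Taylor formula c_k = f^(k)(a)/k!.
The coefficient of z^3 in the expansion is -1/162, so f′′′(0) = 3! * (-1/162) = -1/27.

-1/27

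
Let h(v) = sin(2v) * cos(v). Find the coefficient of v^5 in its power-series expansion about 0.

61/60

Multiply the two series term by term and collect like powers.
[v^0] = 0;  [v^1] = 2;  [v^2] = 0;  [v^3] = -7/3;  [v^4] = 0;  [v^5] = 61/60.
So c_5 = h^(5)(0)/5! = 61/60.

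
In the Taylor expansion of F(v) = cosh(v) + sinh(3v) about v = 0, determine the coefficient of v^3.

Expand each term separately and add.
F(0) = 1
F′(0) = 3
F′′(0) = 1
F′′′(0) = 27
Dividing each by k! gives the coefficients c_0, ..., c_3.

9/2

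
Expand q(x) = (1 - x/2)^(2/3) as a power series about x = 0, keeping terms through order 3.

-x^3/162 - x^2/36 - x/3 + 1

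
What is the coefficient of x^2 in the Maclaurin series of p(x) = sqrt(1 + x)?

Use the known series and substitute for the argument.

-1/8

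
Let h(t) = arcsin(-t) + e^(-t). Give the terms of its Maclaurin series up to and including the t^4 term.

Combine the two series term by term.
h(0) = 1
h′(0) = -2
h′′(0) = 1
h′′′(0) = -2
h^(4)(0) = 1

t^4/24 - t^3/3 + t^2/2 - 2*t + 1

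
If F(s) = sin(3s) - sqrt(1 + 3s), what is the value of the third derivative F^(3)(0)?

Combine the two series term by term.
The coefficient of s^3 in the expansion is -99/16, so F′′′(0) = 3! * (-99/16) = -297/8.

-297/8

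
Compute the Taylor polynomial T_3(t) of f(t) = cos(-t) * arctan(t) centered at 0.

-5*t^3/6 + t

Take the Cauchy product of the two expansions.
f(0) = 0
f′(0) = 1
f′′(0) = 0
f′′′(0) = -5
Dividing each by k! gives the coefficients c_0, ..., c_3.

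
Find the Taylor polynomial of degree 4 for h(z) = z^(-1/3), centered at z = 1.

35*(z - 1)^4/243 - 14*(z - 1)^3/81 + 2*(z - 1)^2/9 - (z - 1)/3 + 1

Use the known series and substitute for the argument.
[(z - 1)^0] = 1;  [(z - 1)^1] = -1/3;  [(z - 1)^2] = 2/9;  [(z - 1)^3] = -14/81;  [(z - 1)^4] = 35/243.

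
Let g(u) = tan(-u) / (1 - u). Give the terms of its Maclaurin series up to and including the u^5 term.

Take the Cauchy product of the two expansions.
g(0) = 0
g′(0) = -1
g′′(0) = -2
g′′′(0) = -8
g^(4)(0) = -32
g^(5)(0) = -176

-22*u^5/15 - 4*u^4/3 - 4*u^3/3 - u^2 - u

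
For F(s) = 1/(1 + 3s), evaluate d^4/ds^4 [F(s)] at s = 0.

The coefficient of s^4 in the expansion is 81, so F^(4)(0) = 4! * (81) = 1944.

1944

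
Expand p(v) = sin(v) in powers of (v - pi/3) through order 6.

-sqrt(3)*(v - pi/3)^6/1440 + (v - pi/3)^5/240 + sqrt(3)*(v - pi/3)^4/48 - (v - pi/3)^3/12 - sqrt(3)*(v - pi/3)^2/4 + (v - pi/3)/2 + sqrt(3)/2

Use the known series and substitute for the argument.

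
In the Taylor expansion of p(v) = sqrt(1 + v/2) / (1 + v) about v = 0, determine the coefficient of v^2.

23/32

Write out both Maclaurin series and multiply, keeping only the needed powers.
[v^0] = 1;  [v^1] = -3/4;  [v^2] = 23/32.
So c_2 = p′′(0)/2! = 23/32.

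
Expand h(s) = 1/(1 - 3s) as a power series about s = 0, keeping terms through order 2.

9*s^2 + 3*s + 1

h(0) = 1
h′(0) = 3
h′′(0) = 18
Dividing each by k! gives the coefficients c_0, ..., c_2.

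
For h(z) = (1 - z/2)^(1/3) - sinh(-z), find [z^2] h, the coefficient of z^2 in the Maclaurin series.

-1/36

Expand each term separately and add.
So c_2 = h′′(0)/2! = -1/36.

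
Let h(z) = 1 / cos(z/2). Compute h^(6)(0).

61/64

Write the quotient as an unknown series and match coefficients against numerator = denominator · series.
From the series, [z^6] h = 61/46080; multiply by 6! = 720 to get 61/64.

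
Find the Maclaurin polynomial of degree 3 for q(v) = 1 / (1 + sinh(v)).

-7*v^3/6 + v^2 - v + 1

Write 1/(1+u) = 1 - u + u^2 - u^3 + ... and substitute the series for u.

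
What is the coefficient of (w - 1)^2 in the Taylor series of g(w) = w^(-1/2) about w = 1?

3/8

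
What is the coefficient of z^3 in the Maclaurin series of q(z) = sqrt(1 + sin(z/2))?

Plug the Maclaurin series of the inner function into that of the outer and collect terms.
q(0) = 1
q′(0) = 1/4
q′′(0) = -1/16
q′′′(0) = -1/64
So c_3 = q′′′(0)/3! = -1/384.

-1/384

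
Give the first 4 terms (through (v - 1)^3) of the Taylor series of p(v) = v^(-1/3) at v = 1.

p(1) = 1
p′(1) = -1/3
p′′(1) = 4/9
p′′′(1) = -28/27
Then c_k = p^(k)(1)/k! gives each Taylor coefficient.

-14*(v - 1)^3/81 + 2*(v - 1)^2/9 - (v - 1)/3 + 1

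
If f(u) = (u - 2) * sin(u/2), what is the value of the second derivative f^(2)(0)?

1

Multiply each power in the prefactor through the base expansion.
The coefficient of u^2 in the expansion is 1/2, so f′′(0) = 2! * (1/2) = 1.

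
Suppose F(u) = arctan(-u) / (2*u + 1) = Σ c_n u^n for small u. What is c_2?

Expand 1/(denominator) as a geometric series and multiply by the numerator's series.
F(0) = 0
F′(0) = -1
F′′(0) = 4

2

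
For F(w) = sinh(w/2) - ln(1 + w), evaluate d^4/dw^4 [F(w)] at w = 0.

6

Expand each term separately and add.
From the series, [w^4] F = 1/4; multiply by 4! = 24 to get 6.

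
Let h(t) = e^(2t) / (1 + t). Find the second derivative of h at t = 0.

Take the Cauchy product of the two expansions.
The coefficient of t^2 in the expansion is 1, so h′′(0) = 2! * (1) = 2.

2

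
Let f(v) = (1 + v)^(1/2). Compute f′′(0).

Differentiate repeatedly and evaluate at the center.
From the series, [v^2] f = -1/8; multiply by 2! = 2 to get -1/4.

-1/4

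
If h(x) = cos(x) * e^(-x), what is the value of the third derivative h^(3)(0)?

Multiply the two series term by term and collect like powers.
From the series, [x^3] h = 1/3; multiply by 3! = 6 to get 2.

2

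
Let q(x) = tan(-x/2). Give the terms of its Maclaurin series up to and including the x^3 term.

-x^3/24 - x/2

q(0) = 0
q′(0) = -1/2
q′′(0) = 0
q′′′(0) = -1/4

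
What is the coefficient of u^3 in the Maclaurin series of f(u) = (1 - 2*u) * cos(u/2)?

1/4

Shift and add copies of the series according to the polynomial's terms.
f(0) = 1
f′(0) = -2
f′′(0) = -1/4
f′′′(0) = 3/2
Dividing each by k! gives the coefficients c_0, ..., c_3.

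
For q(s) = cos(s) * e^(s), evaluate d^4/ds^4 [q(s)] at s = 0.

-4

Multiply the two series term by term and collect like powers.
From the series, [s^4] q = -1/6; multiply by 4! = 24 to get -4.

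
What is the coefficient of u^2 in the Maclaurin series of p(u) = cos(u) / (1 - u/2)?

Write out both Maclaurin series and multiply, keeping only the needed powers.
p(0) = 1
p′(0) = 1/2
p′′(0) = -1/2

-1/4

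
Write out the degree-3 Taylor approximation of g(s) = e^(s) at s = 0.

g(0) = 1
g′(0) = 1
g′′(0) = 1
g′′′(0) = 1

s^3/6 + s^2/2 + s + 1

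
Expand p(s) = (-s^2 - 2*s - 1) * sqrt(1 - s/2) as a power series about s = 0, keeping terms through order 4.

Shift and add copies of the series according to the polynomial's terms.
p(0) = -1
p′(0) = -7/4
p′′(0) = -15/16
p′′′(0) = 123/64
p^(4)(0) = 303/256
The Taylor polynomial is Σ p^(k)(0)/k! · s^k.

101*s^4/2048 + 41*s^3/128 - 15*s^2/32 - 7*s/4 - 1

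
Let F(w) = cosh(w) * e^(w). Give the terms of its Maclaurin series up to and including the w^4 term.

Write out both Maclaurin series and multiply, keeping only the needed powers.
F(0) = 1
F′(0) = 1
F′′(0) = 2
F′′′(0) = 4
F^(4)(0) = 8
The Taylor polynomial is Σ F^(k)(0)/k! · w^k.

w^4/3 + 2*w^3/3 + w^2 + w + 1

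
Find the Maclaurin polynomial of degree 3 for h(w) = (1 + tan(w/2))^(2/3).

Substitute the inner expansion into the outer series and collect powers.
h(0) = 1
h′(0) = 1/3
h′′(0) = -1/18
h′′′(0) = 11/54

11*w^3/324 - w^2/36 + w/3 + 1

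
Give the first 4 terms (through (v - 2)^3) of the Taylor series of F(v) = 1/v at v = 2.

Apply the Taylor formula c_k = f^(k)(a)/k!.
F(2) = 1/2
F′(2) = -1/4
F′′(2) = 1/4
F′′′(2) = -3/8
The Taylor polynomial is Σ F^(k)(2)/k! · (v - 2)^k.

-(v - 2)^3/16 + (v - 2)^2/8 - (v - 2)/4 + 1/2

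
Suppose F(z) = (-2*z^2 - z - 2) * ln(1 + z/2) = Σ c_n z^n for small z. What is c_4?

Multiply each power in the prefactor through the base expansion.
F(0) = 0
F′(0) = -1
F′′(0) = -1/2
F′′′(0) = -23/4
F^(4)(0) = 23/4
So c_4 = F^(4)(0)/4! = 23/96.

23/96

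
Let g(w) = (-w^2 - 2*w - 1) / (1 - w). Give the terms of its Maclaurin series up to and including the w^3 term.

Multiply each power in the prefactor through the base expansion.

-4*w^3 - 4*w^2 - 3*w - 1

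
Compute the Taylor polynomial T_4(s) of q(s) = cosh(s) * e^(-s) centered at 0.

s^4/3 - 2*s^3/3 + s^2 - s + 1

Write out both Maclaurin series and multiply, keeping only the needed powers.
q(0) = 1
q′(0) = -1
q′′(0) = 2
q′′′(0) = -4
q^(4)(0) = 8
The Taylor polynomial is Σ q^(k)(0)/k! · s^k.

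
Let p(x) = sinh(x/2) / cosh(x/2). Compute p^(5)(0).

1/2

Invert the denominator's series and multiply.
The coefficient of x^5 in the expansion is 1/240, so p^(5)(0) = 5! * (1/240) = 1/2.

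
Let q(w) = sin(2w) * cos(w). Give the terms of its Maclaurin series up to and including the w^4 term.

Write out both Maclaurin series and multiply, keeping only the needed powers.
[w^0] = 0;  [w^1] = 2;  [w^2] = 0;  [w^3] = -7/3;  [w^4] = 0.

-7*w^3/3 + 2*w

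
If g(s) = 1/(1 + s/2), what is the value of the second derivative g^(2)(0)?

1/2

Apply the Taylor formula c_k = f^(k)(a)/k!.
The coefficient of s^2 in the expansion is 1/4, so g′′(0) = 2! * (1/4) = 1/2.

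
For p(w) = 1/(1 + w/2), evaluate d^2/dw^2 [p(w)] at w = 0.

The coefficient of w^2 in the expansion is 1/4, so p′′(0) = 2! * (1/4) = 1/2.

1/2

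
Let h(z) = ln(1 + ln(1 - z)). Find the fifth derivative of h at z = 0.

Substitute the inner expansion into the outer series and collect powers.
The coefficient of z^5 in the expansion is -19/10, so h^(5)(0) = 5! * (-19/10) = -228.

-228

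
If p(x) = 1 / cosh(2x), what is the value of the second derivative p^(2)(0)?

Invert the denominator's series and multiply.
From the series, [x^2] p = -2; multiply by 2! = 2 to get -4.

-4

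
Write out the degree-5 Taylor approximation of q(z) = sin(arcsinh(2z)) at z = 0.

Compose series: expand the inner function first, then feed it into the outer expansion.
q(0) = 0
q′(0) = 2
q′′(0) = 0
q′′′(0) = -16
q^(4)(0) = 0
q^(5)(0) = 640
The Taylor polynomial is Σ q^(k)(0)/k! · z^k.

16*z^5/3 - 8*z^3/3 + 2*z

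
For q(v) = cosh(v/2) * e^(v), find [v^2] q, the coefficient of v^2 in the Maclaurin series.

Write out both Maclaurin series and multiply, keeping only the needed powers.

5/8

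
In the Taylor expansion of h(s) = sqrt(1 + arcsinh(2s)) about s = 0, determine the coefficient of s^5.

Plug the Maclaurin series of the inner function into that of the outer and collect terms.
[s^0] = 1;  [s^1] = 1;  [s^2] = -1/2;  [s^3] = -1/6;  [s^4] = 1/24;  [s^5] = 43/40.

43/40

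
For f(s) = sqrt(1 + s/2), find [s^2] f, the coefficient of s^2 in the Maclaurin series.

Differentiate repeatedly and evaluate at the center.
[s^0] = 1;  [s^1] = 1/4;  [s^2] = -1/32.

-1/32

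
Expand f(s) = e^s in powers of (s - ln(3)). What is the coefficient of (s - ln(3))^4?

1/8

f(ln(3)) = 3
f′(ln(3)) = 3
f′′(ln(3)) = 3
f′′′(ln(3)) = 3
f^(4)(ln(3)) = 3
Then c_k = f^(k)(ln(3))/k! gives each Taylor coefficient.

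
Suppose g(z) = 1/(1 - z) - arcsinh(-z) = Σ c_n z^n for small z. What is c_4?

1

Combine the two series term by term.
[z^0] = 1;  [z^1] = 2;  [z^2] = 1;  [z^3] = 5/6;  [z^4] = 1.
So c_4 = g^(4)(0)/4! = 1.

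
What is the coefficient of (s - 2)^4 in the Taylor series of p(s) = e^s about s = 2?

e^(2)/24

[(s - 2)^0] = e^(2);  [(s - 2)^1] = e^(2);  [(s - 2)^2] = e^(2)/2;  [(s - 2)^3] = e^(2)/6;  [(s - 2)^4] = e^(2)/24.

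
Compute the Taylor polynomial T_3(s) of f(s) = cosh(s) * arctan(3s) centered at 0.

-15*s^3/2 + 3*s

Take the Cauchy product of the two expansions.
f(0) = 0
f′(0) = 3
f′′(0) = 0
f′′′(0) = -45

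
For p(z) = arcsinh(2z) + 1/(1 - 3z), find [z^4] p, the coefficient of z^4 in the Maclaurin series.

Expand each term separately and add.
p(0) = 1
p′(0) = 5
p′′(0) = 18
p′′′(0) = 154
p^(4)(0) = 1944
So c_4 = p^(4)(0)/4! = 81.

81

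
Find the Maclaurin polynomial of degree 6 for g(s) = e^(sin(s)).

-s^6/240 - s^5/15 - s^4/8 + s^2/2 + s + 1

Plug the Maclaurin series of the inner function into that of the outer and collect terms.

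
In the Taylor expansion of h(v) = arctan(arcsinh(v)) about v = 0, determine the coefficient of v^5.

53/120

Plug the Maclaurin series of the inner function into that of the outer and collect terms.
[v^0] = 0;  [v^1] = 1;  [v^2] = 0;  [v^3] = -1/2;  [v^4] = 0;  [v^5] = 53/120.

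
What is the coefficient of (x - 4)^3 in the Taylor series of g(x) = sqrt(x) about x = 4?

Differentiate repeatedly and evaluate at the center.
g(4) = 2
g′(4) = 1/4
g′′(4) = -1/32
g′′′(4) = 3/256
Then c_k = g^(k)(4)/k! gives each Taylor coefficient.

1/512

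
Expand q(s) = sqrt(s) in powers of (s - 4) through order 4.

q(4) = 2
q′(4) = 1/4
q′′(4) = -1/32
q′′′(4) = 3/256
q^(4)(4) = -15/2048
The Taylor polynomial is Σ q^(k)(4)/k! · (s - 4)^k.

-5*(s - 4)^4/16384 + (s - 4)^3/512 - (s - 4)^2/64 + (s - 4)/4 + 2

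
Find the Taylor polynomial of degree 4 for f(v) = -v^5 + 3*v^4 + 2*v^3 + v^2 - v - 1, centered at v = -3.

f(-3) = 443
f′(-3) = -682
f′′(-3) = 830
f′′′(-3) = -744
f^(4)(-3) = 432
Dividing each by k! gives the coefficients c_0, ..., c_4.

18*(v + 3)^4 - 124*(v + 3)^3 + 415*(v + 3)^2 - 682*(v + 3) + 443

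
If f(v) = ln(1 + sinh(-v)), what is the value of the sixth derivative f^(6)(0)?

Plug the Maclaurin series of the inner function into that of the outer and collect terms.
The coefficient of v^6 in the expansion is -16/45, so f^(6)(0) = 6! * (-16/45) = -256.

-256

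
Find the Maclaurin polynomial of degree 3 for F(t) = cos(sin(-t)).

1 - t^2/2

Compose series: expand the inner function first, then feed it into the outer expansion.
F(0) = 1
F′(0) = 0
F′′(0) = -1
F′′′(0) = 0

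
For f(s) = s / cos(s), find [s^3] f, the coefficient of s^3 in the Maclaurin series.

Invert the denominator's series and multiply.
[s^0] = 0;  [s^1] = 1;  [s^2] = 0;  [s^3] = 1/2.
So c_3 = f′′′(0)/3! = 1/2.

1/2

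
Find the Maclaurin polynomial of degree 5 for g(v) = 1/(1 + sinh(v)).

Substitute the inner expansion into the outer series and collect powers.
[v^0] = 1;  [v^1] = -1;  [v^2] = 1;  [v^3] = -7/6;  [v^4] = 4/3;  [v^5] = -181/120.

-181*v^5/120 + 4*v^4/3 - 7*v^3/6 + v^2 - v + 1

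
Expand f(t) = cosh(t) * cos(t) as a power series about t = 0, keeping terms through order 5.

Take the Cauchy product of the two expansions.
f(0) = 1
f′(0) = 0
f′′(0) = 0
f′′′(0) = 0
f^(4)(0) = -4
f^(5)(0) = 0
Dividing each by k! gives the coefficients c_0, ..., c_5.

1 - t^4/6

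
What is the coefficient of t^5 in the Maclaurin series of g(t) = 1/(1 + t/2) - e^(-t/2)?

-119/3840

Expand each term separately and add.
[t^0] = 0;  [t^1] = 0;  [t^2] = 1/8;  [t^3] = -5/48;  [t^4] = 23/384;  [t^5] = -119/3840.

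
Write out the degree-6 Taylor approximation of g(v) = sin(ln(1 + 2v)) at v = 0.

Let u equal the inner series; expand the outer function in u and truncate.
g(0) = 0
g′(0) = 2
g′′(0) = -4
g′′′(0) = 8
g^(4)(0) = 0
g^(5)(0) = -320
g^(6)(0) = 5760

8*v^6 - 8*v^5/3 + 4*v^3/3 - 2*v^2 + 2*v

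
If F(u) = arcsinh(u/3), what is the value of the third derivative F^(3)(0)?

Compute the successive derivatives at the expansion point and divide by k!.
The coefficient of u^3 in the expansion is -1/162, so F′′′(0) = 3! * (-1/162) = -1/27.

-1/27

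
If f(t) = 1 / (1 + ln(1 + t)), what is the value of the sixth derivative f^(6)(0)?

6578

Use the geometric series for the reciprocal, then substitute.
From the series, [t^6] f = 3289/360; multiply by 6! = 720 to get 6578.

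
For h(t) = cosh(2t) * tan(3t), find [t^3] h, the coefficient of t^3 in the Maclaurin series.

15

Expand each factor separately, then convolve coefficients.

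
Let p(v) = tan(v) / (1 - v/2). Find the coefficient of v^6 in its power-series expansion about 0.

Take the Cauchy product of the two expansions.
p(0) = 0
p′(0) = 1
p′′(0) = 1
p′′′(0) = 7/2
p^(4)(0) = 7
p^(5)(0) = 67/2
p^(6)(0) = 201/2
Then c_k = p^(k)(0)/k! gives each Taylor coefficient.

67/480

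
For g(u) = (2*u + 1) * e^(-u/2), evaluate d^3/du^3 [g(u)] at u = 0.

Distribute the polynomial across the series and collect like powers.
The coefficient of u^3 in the expansion is 11/48, so g′′′(0) = 3! * (11/48) = 11/8.

11/8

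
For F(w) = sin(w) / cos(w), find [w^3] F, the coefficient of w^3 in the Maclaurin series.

1/3

Invert the denominator's series and multiply.
F(0) = 0
F′(0) = 1
F′′(0) = 0
F′′′(0) = 2
So c_3 = F′′′(0)/3! = 1/3.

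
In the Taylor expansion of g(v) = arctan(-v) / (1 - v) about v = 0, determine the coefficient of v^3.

-2/3

Use 1/(1 - r) = Σ r^k on the denominator, then take the Cauchy product.
g(0) = 0
g′(0) = -1
g′′(0) = -2
g′′′(0) = -4
So c_3 = g′′′(0)/3! = -2/3.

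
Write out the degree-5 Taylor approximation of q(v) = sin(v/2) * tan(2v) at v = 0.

Write out both Maclaurin series and multiply, keeping only the needed powers.
[v^0] = 0;  [v^1] = 0;  [v^2] = 1;  [v^3] = 0;  [v^4] = 31/24;  [v^5] = 0.

31*v^4/24 + v^2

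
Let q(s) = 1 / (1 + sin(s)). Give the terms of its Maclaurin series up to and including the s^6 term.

17*s^6/45 - 61*s^5/120 + 2*s^4/3 - 5*s^3/6 + s^2 - s + 1

Write 1/(1+u) = 1 - u + u^2 - u^3 + ... and substitute the series for u.
q(0) = 1
q′(0) = -1
q′′(0) = 2
q′′′(0) = -5
q^(4)(0) = 16
q^(5)(0) = -61
q^(6)(0) = 272
The Taylor polynomial is Σ q^(k)(0)/k! · s^k.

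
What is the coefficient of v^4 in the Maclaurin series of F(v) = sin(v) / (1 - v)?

Multiply the two series term by term and collect like powers.

5/6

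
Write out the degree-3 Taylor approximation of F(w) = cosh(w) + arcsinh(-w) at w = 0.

Add the two expansions coefficient-wise.

w^3/6 + w^2/2 - w + 1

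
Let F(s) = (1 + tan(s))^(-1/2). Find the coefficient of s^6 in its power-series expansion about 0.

Compose series: expand the inner function first, then feed it into the outer expansion.
F(0) = 1
F′(0) = -1/2
F′′(0) = 3/4
F′′′(0) = -23/8
F^(4)(0) = 201/16
F^(5)(0) = -2401/32
F^(6)(0) = 33723/64
So c_6 = F^(6)(0)/6! = 3747/5120.

3747/5120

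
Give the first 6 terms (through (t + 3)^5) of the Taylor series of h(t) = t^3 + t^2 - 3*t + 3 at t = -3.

(t + 3)^3 - 8*(t + 3)^2 + 18*(t + 3) - 6

Differentiate repeatedly and evaluate at the center.
h(-3) = -6
h′(-3) = 18
h′′(-3) = -16
h′′′(-3) = 6
h^(4)(-3) = 0
h^(5)(-3) = 0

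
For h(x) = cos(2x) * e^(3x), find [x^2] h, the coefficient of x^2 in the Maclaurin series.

5/2

Write out both Maclaurin series and multiply, keeping only the needed powers.
h(0) = 1
h′(0) = 3
h′′(0) = 5
So c_2 = h′′(0)/2! = 5/2.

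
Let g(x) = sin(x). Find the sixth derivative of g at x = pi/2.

-1

The coefficient of (x - pi/2)^6 in the expansion is -1/720, so g^(6)(pi/2) = 6! * (-1/720) = -1.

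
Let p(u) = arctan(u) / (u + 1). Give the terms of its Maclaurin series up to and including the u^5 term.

Expand 1/(denominator) as a geometric series and multiply by the numerator's series.

13*u^5/15 - 2*u^4/3 + 2*u^3/3 - u^2 + u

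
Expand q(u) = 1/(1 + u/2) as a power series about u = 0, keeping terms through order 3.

-u^3/8 + u^2/4 - u/2 + 1

Apply the Taylor formula c_k = f^(k)(a)/k!.
q(0) = 1
q′(0) = -1/2
q′′(0) = 1/2
q′′′(0) = -3/4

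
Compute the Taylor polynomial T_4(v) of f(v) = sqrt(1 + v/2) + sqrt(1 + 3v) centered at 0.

-6485*v^4/2048 + 217*v^3/128 - 37*v^2/32 + 7*v/4 + 2

Add the two expansions coefficient-wise.
f(0) = 2
f′(0) = 7/4
f′′(0) = -37/16
f′′′(0) = 651/64
f^(4)(0) = -19455/256
Dividing each by k! gives the coefficients c_0, ..., c_4.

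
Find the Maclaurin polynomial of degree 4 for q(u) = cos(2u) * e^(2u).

Write out both Maclaurin series and multiply, keeping only the needed powers.

-8*u^4/3 - 8*u^3/3 + 2*u + 1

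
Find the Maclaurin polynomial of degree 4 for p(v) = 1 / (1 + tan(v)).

5*v^4/3 - 4*v^3/3 + v^2 - v + 1

Use the geometric series for the reciprocal, then substitute.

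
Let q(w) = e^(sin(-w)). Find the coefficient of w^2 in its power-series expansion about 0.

1/2

Substitute the inner expansion into the outer series and collect powers.
q(0) = 1
q′(0) = -1
q′′(0) = 1
Dividing each by k! gives the coefficients c_0, ..., c_2.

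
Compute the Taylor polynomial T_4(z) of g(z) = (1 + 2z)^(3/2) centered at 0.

3*z^4/8 - z^3/2 + 3*z^2/2 + 3*z + 1

g(0) = 1
g′(0) = 3
g′′(0) = 3
g′′′(0) = -3
g^(4)(0) = 9
Then c_k = g^(k)(0)/k! gives each Taylor coefficient.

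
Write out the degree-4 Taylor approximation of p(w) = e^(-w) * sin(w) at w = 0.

Expand each factor separately, then convolve coefficients.

w^3/3 - w^2 + w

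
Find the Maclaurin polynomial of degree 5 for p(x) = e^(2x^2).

[x^0] = 1;  [x^1] = 0;  [x^2] = 2;  [x^3] = 0;  [x^4] = 2;  [x^5] = 0.

2*x^4 + 2*x^2 + 1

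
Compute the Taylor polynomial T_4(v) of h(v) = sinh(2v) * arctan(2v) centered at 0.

Write out both Maclaurin series and multiply, keeping only the needed powers.

-8*v^4/3 + 4*v^2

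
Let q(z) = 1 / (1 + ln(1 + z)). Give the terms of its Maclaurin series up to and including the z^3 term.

Use the geometric series for the reciprocal, then substitute.
q(0) = 1
q′(0) = -1
q′′(0) = 3
q′′′(0) = -14
Dividing each by k! gives the coefficients c_0, ..., c_3.

-7*z^3/3 + 3*z^2/2 - z + 1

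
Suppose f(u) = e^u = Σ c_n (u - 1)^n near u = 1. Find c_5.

[(u - 1)^0] = e;  [(u - 1)^1] = e;  [(u - 1)^2] = e/2;  [(u - 1)^3] = e/6;  [(u - 1)^4] = e/24;  [(u - 1)^5] = e/120.

e/120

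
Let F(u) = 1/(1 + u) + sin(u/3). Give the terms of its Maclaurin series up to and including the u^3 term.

-163*u^3/162 + u^2 - 2*u/3 + 1

Combine the two series term by term.
F(0) = 1
F′(0) = -2/3
F′′(0) = 2
F′′′(0) = -163/27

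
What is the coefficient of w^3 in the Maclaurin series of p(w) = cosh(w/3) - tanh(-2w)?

Expand each term separately and add.
p(0) = 1
p′(0) = 2
p′′(0) = 1/9
p′′′(0) = -16

-8/3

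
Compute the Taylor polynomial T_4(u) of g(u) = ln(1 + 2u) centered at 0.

-4*u^4 + 8*u^3/3 - 2*u^2 + 2*u

g(0) = 0
g′(0) = 2
g′′(0) = -4
g′′′(0) = 16
g^(4)(0) = -96
Dividing each by k! gives the coefficients c_0, ..., c_4.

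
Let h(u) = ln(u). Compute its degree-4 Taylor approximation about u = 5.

-(u - 5)^4/2500 + (u - 5)^3/375 - (u - 5)^2/50 + (u - 5)/5 + ln(5)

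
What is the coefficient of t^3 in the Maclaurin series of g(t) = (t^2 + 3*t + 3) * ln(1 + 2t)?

Multiply each power in the prefactor through the base expansion.
[t^0] = 0;  [t^1] = 6;  [t^2] = 0;  [t^3] = 4.

4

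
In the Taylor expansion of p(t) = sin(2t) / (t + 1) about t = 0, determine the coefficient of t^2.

-2

Multiply the numerator's expansion by the denominator's geometric series.
p(0) = 0
p′(0) = 2
p′′(0) = -4
So c_2 = p′′(0)/2! = -2.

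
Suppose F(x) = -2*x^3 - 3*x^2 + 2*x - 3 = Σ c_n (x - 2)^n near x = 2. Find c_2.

F(2) = -27
F′(2) = -34
F′′(2) = -30

-15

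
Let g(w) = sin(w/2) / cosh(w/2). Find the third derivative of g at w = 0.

Divide the numerator series by the denominator series (power-series long division).
The coefficient of w^3 in the expansion is -1/12, so g′′′(0) = 3! * (-1/12) = -1/2.

-1/2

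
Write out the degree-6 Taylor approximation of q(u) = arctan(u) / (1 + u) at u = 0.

-13*u^6/15 + 13*u^5/15 - 2*u^4/3 + 2*u^3/3 - u^2 + u

Take the Cauchy product of the two expansions.
q(0) = 0
q′(0) = 1
q′′(0) = -2
q′′′(0) = 4
q^(4)(0) = -16
q^(5)(0) = 104
q^(6)(0) = -624
Then c_k = q^(k)(0)/k! gives each Taylor coefficient.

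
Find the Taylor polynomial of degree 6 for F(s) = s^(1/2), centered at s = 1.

-21*(s - 1)^6/1024 + 7*(s - 1)^5/256 - 5*(s - 1)^4/128 + (s - 1)^3/16 - (s - 1)^2/8 + (s - 1)/2 + 1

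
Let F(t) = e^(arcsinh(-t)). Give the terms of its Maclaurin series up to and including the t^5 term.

-t^4/8 + t^2/2 - t + 1

Compose series: expand the inner function first, then feed it into the outer expansion.
F(0) = 1
F′(0) = -1
F′′(0) = 1
F′′′(0) = 0
F^(4)(0) = -3
F^(5)(0) = 0
The Taylor polynomial is Σ F^(k)(0)/k! · t^k.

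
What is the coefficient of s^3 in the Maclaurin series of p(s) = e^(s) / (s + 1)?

Expand 1/(denominator) as a geometric series and multiply by the numerator's series.
[s^0] = 1;  [s^1] = 0;  [s^2] = 1/2;  [s^3] = -1/3.

-1/3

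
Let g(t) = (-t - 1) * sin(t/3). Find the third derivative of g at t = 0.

1/27

Distribute the polynomial across the series and collect like powers.
The coefficient of t^3 in the expansion is 1/162, so g′′′(0) = 3! * (1/162) = 1/27.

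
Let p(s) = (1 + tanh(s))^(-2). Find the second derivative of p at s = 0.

6

Plug the Maclaurin series of the inner function into that of the outer and collect terms.
The coefficient of s^2 in the expansion is 3, so p′′(0) = 2! * (3) = 6.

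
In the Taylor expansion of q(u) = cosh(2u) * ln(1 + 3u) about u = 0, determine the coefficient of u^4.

Take the Cauchy product of the two expansions.
[u^0] = 0;  [u^1] = 3;  [u^2] = -9/2;  [u^3] = 15;  [u^4] = -117/4.

-117/4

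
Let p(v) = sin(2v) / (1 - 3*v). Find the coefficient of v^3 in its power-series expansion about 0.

Use 1/(1 - r) = Σ r^k on the denominator, then take the Cauchy product.
p(0) = 0
p′(0) = 2
p′′(0) = 12
p′′′(0) = 100
The Taylor polynomial is Σ p^(k)(0)/k! · v^k.

50/3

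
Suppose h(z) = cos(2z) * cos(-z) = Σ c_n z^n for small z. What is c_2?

-5/2

Multiply the two series term by term and collect like powers.
So c_2 = h′′(0)/2! = -5/2.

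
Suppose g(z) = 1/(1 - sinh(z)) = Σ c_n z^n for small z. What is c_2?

Plug the Maclaurin series of the inner function into that of the outer and collect terms.
g(0) = 1
g′(0) = 1
g′′(0) = 2
So c_2 = g′′(0)/2! = 1.

1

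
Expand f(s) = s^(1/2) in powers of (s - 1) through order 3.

(s - 1)^3/16 - (s - 1)^2/8 + (s - 1)/2 + 1

Compute the successive derivatives at the expansion point and divide by k!.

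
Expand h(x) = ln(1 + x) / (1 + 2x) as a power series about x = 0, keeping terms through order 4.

Write out both Maclaurin series and multiply, keeping only the needed powers.
h(0) = 0
h′(0) = 1
h′′(0) = -5
h′′′(0) = 32
h^(4)(0) = -262
Dividing each by k! gives the coefficients c_0, ..., c_4.

-131*x^4/12 + 16*x^3/3 - 5*x^2/2 + x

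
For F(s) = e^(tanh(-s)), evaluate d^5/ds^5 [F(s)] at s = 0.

Compose series: expand the inner function first, then feed it into the outer expansion.
From the series, [s^5] F = 1/40; multiply by 5! = 120 to get 3.

3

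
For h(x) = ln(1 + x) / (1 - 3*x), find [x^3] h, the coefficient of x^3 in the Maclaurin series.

47/6

Expand 1/(denominator) as a geometric series and multiply by the numerator's series.
So c_3 = h′′′(0)/3! = 47/6.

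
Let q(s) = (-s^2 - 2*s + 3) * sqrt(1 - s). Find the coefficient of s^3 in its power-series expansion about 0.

Distribute the polynomial across the series and collect like powers.
[s^0] = 3;  [s^1] = -7/2;  [s^2] = -3/8;  [s^3] = 9/16.

9/16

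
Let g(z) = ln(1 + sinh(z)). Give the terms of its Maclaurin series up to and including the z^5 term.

Let u equal the inner series; expand the outer function in u and truncate.
g(0) = 0
g′(0) = 1
g′′(0) = -1
g′′′(0) = 3
g^(4)(0) = -10
g^(5)(0) = 45
The Taylor polynomial is Σ g^(k)(0)/k! · z^k.

3*z^5/8 - 5*z^4/12 + z^3/2 - z^2/2 + z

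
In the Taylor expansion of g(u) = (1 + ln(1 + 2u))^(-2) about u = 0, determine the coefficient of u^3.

-184/3

Compose series: expand the inner function first, then feed it into the outer expansion.
g(0) = 1
g′(0) = -4
g′′(0) = 32
g′′′(0) = -368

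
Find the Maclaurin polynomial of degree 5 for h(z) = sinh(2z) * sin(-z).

-z^4 - 2*z^2

Expand each factor separately, then convolve coefficients.
h(0) = 0
h′(0) = 0
h′′(0) = -4
h′′′(0) = 0
h^(4)(0) = -24
h^(5)(0) = 0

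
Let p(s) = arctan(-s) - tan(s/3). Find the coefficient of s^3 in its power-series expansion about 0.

Combine the two series term by term.
So c_3 = p′′′(0)/3! = 26/81.

26/81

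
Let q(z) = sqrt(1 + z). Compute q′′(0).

Apply the Taylor formula c_k = f^(k)(a)/k!.
The coefficient of z^2 in the expansion is -1/8, so q′′(0) = 2! * (-1/8) = -1/4.

-1/4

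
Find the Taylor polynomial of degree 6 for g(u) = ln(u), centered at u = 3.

[(u - 3)^0] = ln(3);  [(u - 3)^1] = 1/3;  [(u - 3)^2] = -1/18;  [(u - 3)^3] = 1/81;  [(u - 3)^4] = -1/324;  [(u - 3)^5] = 1/1215;  [(u - 3)^6] = -1/4374.

-(u - 3)^6/4374 + (u - 3)^5/1215 - (u - 3)^4/324 + (u - 3)^3/81 - (u - 3)^2/18 + (u - 3)/3 + ln(3)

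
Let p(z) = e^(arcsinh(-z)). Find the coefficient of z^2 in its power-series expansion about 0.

1/2

Compose series: expand the inner function first, then feed it into the outer expansion.
p(0) = 1
p′(0) = -1
p′′(0) = 1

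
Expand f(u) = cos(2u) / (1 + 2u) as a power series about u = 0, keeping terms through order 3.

-4*u^3 + 2*u^2 - 2*u + 1

Write out both Maclaurin series and multiply, keeping only the needed powers.
f(0) = 1
f′(0) = -2
f′′(0) = 4
f′′′(0) = -24
Dividing each by k! gives the coefficients c_0, ..., c_3.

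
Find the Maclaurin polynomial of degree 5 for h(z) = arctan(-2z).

-32*z^5/5 + 8*z^3/3 - 2*z

h(0) = 0
h′(0) = -2
h′′(0) = 0
h′′′(0) = 16
h^(4)(0) = 0
h^(5)(0) = -768
Then c_k = h^(k)(0)/k! gives each Taylor coefficient.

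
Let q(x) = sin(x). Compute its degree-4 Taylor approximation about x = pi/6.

(x - pi/6)^4/48 - sqrt(3)*(x - pi/6)^3/12 - (x - pi/6)^2/4 + sqrt(3)*(x - pi/6)/2 + 1/2

q(pi/6) = 1/2
q′(pi/6) = sqrt(3)/2
q′′(pi/6) = -1/2
q′′′(pi/6) = -sqrt(3)/2
q^(4)(pi/6) = 1/2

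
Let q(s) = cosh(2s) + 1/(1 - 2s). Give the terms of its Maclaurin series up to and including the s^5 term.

32*s^5 + 50*s^4/3 + 8*s^3 + 6*s^2 + 2*s + 2

Combine the two series term by term.
q(0) = 2
q′(0) = 2
q′′(0) = 12
q′′′(0) = 48
q^(4)(0) = 400
q^(5)(0) = 3840
Dividing each by k! gives the coefficients c_0, ..., c_5.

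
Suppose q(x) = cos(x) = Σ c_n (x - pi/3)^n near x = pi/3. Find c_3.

q(pi/3) = 1/2
q′(pi/3) = -sqrt(3)/2
q′′(pi/3) = -1/2
q′′′(pi/3) = sqrt(3)/2

sqrt(3)/12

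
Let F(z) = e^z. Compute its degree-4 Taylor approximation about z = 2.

(z - 2)^4*e^(2)/24 + (z - 2)^3*e^(2)/6 + (z - 2)^2*e^(2)/2 + (z - 2)*e^(2) + e^(2)

Apply the Taylor formula c_k = f^(k)(a)/k!.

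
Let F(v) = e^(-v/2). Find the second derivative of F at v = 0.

1/4

The coefficient of v^2 in the expansion is 1/8, so F′′(0) = 2! * (1/8) = 1/4.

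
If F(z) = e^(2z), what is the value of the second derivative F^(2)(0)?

4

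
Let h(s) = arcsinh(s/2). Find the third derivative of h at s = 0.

Apply the Taylor formula c_k = f^(k)(a)/k!.
From the series, [s^3] h = -1/48; multiply by 3! = 6 to get -1/8.

-1/8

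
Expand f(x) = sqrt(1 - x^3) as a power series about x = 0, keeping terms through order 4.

1 - x^3/2

Compute the successive derivatives at the expansion point and divide by k!.
f(0) = 1
f′(0) = 0
f′′(0) = 0
f′′′(0) = -3
f^(4)(0) = 0
Dividing each by k! gives the coefficients c_0, ..., c_4.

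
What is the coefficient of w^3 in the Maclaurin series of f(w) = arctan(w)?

f(0) = 0
f′(0) = 1
f′′(0) = 0
f′′′(0) = -2
The Taylor polynomial is Σ f^(k)(0)/k! · w^k.

-1/3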